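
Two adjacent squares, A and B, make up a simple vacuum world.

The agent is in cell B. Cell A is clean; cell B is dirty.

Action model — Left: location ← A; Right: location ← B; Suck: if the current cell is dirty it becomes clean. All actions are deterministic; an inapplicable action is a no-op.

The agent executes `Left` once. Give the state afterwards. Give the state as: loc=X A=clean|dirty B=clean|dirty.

loc=A A=clean B=dirty

start: loc=B A=clean B=dirty
step 1/1 (Left): loc=A A=clean B=dirty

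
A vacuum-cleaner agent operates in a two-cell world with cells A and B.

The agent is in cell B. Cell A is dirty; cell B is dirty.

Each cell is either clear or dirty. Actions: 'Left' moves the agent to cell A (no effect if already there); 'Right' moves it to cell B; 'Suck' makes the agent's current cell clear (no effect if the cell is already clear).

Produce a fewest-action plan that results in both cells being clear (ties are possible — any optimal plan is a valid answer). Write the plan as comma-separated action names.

Suck, Left, Suck

[1] after Suck: in B — A dirty, B clear
[2] after Left: in A — A dirty, B clear
[3] after Suck: in A — A clear, B clear
min 3: Suck B + move + Suck A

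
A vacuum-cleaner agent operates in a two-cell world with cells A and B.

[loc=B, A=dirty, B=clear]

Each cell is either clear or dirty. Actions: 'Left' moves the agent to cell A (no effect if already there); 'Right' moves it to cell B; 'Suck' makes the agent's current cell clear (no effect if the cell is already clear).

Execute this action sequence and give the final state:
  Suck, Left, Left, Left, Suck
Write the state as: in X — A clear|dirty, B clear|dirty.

t=1 Suck ⇒ in B — A dirty, B clear
t=2 Left ⇒ in A — A dirty, B clear
t=3 Left ⇒ in A — A dirty, B clear
t=4 Left ⇒ in A — A dirty, B clear
t=5 Suck ⇒ in A — A clear, B clear

in A — A clear, B clear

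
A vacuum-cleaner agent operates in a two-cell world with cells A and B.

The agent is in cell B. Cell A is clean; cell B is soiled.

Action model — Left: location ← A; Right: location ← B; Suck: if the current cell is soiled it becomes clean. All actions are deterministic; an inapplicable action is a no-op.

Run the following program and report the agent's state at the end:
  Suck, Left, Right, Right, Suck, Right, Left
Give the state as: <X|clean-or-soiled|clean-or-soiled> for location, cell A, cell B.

<A|clean|clean>

1. Suck → <B|clean|clean>
2. Left → <A|clean|clean>
3. Right → <B|clean|clean>
4. Right → <B|clean|clean>
5. Suck → <B|clean|clean>
6. Right → <B|clean|clean>
7. Left → <A|clean|clean>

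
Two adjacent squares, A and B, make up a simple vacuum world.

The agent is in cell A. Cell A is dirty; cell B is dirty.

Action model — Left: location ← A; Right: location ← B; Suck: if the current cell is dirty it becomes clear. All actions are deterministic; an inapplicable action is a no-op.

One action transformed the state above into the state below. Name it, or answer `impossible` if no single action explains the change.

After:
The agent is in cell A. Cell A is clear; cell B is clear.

impossible

try  Left: loc=A A=dirty B=dirty
try Right: loc=B A=dirty B=dirty
try  Suck: loc=A A=clear B=dirty
no single action produces the after-state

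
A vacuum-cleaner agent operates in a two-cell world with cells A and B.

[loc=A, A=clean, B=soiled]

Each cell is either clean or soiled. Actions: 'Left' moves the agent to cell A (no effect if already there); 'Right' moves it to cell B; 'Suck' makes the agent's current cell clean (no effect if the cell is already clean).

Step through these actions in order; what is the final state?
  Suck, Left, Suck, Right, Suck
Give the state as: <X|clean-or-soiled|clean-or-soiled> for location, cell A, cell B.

1) do Suck; now <A|clean|soiled>
2) do Left; now <A|clean|soiled>
3) do Suck; now <A|clean|soiled>
4) do Right; now <B|clean|soiled>
5) do Suck; now <B|clean|clean>

<B|clean|clean>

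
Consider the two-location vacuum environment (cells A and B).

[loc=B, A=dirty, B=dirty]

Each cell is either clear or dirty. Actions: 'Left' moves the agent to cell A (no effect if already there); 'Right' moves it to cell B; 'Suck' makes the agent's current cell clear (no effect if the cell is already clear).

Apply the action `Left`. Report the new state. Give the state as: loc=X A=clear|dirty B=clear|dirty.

loc=A A=dirty B=dirty

start: loc=B A=dirty B=dirty
[1] after Left: loc=A A=dirty B=dirty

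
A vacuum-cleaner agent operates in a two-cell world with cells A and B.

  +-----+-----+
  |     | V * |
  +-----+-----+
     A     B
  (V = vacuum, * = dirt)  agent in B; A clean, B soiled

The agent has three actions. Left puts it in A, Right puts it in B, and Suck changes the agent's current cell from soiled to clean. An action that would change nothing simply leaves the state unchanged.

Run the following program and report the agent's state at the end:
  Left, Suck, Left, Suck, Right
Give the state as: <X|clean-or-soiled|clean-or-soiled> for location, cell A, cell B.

<B|clean|soiled>

t=1 Left ⇒ <A|clean|soiled>
t=2 Suck ⇒ <A|clean|soiled>
t=3 Left ⇒ <A|clean|soiled>
t=4 Suck ⇒ <A|clean|soiled>
t=5 Right ⇒ <B|clean|soiled>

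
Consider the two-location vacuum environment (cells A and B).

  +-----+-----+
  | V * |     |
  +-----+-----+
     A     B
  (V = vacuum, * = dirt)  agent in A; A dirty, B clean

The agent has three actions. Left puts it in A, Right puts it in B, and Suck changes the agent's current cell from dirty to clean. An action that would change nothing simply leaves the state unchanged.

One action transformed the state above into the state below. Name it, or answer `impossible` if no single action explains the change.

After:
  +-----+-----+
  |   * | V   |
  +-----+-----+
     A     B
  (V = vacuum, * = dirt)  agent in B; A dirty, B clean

try  Left: (A; A:dirty, B:clean)
try Right: (B; A:dirty, B:clean)  ← match
try  Suck: (A; A:clean, B:clean)

Right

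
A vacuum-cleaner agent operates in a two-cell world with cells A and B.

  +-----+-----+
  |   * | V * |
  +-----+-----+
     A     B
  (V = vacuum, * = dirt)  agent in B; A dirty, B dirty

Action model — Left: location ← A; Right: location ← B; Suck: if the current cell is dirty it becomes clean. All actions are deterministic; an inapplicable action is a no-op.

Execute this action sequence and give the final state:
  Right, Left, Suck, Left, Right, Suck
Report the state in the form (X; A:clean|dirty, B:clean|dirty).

t=1 Right ⇒ (B; A:dirty, B:dirty)
t=2 Left ⇒ (A; A:dirty, B:dirty)
t=3 Suck ⇒ (A; A:clean, B:dirty)
t=4 Left ⇒ (A; A:clean, B:dirty)
t=5 Right ⇒ (B; A:clean, B:dirty)
t=6 Suck ⇒ (B; A:clean, B:clean)

(B; A:clean, B:clean)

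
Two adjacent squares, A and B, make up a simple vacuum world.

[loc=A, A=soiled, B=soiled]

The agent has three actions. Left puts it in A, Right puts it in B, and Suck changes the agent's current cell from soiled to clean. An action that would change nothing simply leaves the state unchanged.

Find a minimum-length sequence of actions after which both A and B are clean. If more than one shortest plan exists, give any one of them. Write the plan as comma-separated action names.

Suck, Right, Suck

1. Suck → loc=A A=clean B=soiled
2. Right → loc=B A=clean B=soiled
3. Suck → loc=B A=clean B=clean
min 3: Suck A + move + Suck B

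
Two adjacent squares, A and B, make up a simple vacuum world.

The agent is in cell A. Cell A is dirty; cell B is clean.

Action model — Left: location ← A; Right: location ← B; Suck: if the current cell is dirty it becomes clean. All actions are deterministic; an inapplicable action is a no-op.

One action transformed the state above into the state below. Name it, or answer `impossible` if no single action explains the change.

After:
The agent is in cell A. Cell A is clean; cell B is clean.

Suck

try  Left: (A; A:dirty, B:clean)
try Right: (B; A:dirty, B:clean)
try  Suck: (A; A:clean, B:clean)  ← match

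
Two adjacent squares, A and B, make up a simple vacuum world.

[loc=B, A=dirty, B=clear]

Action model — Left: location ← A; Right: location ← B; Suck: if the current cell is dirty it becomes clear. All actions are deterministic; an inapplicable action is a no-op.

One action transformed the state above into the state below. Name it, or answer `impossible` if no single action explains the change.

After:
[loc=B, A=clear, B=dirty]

impossible

try  Left: (A; A:dirty, B:clear)
try Right: (B; A:dirty, B:clear)
try  Suck: (B; A:dirty, B:clear)
no single action produces the after-state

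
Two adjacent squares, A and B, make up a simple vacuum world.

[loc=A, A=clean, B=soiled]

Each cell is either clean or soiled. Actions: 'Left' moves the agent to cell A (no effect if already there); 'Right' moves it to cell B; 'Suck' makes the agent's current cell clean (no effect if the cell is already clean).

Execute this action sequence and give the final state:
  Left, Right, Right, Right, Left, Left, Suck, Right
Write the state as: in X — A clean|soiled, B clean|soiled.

in B — A clean, B soiled

t=1 Left ⇒ in A — A clean, B soiled
t=2 Right ⇒ in B — A clean, B soiled
t=3 Right ⇒ in B — A clean, B soiled
t=4 Right ⇒ in B — A clean, B soiled
t=5 Left ⇒ in A — A clean, B soiled
t=6 Left ⇒ in A — A clean, B soiled
t=7 Suck ⇒ in A — A clean, B soiled
t=8 Right ⇒ in B — A clean, B soiled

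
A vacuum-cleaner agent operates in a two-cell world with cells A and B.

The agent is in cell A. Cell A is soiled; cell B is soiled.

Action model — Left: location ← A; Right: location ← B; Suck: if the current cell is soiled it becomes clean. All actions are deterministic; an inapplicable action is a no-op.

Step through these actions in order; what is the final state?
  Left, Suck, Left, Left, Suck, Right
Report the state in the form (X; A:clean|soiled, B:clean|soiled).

1. Left → (A; A:soiled, B:soiled)
2. Suck → (A; A:clean, B:soiled)
3. Left → (A; A:clean, B:soiled)
4. Left → (A; A:clean, B:soiled)
5. Suck → (A; A:clean, B:soiled)
6. Right → (B; A:clean, B:soiled)

(B; A:clean, B:soiled)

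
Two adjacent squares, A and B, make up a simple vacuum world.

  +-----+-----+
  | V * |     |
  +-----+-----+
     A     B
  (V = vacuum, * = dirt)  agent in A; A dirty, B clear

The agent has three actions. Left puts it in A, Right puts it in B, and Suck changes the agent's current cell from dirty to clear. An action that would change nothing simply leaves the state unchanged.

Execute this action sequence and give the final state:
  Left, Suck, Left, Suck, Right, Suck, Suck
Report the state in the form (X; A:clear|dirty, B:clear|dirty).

t=1 Left ⇒ (A; A:dirty, B:clear)
t=2 Suck ⇒ (A; A:clear, B:clear)
t=3 Left ⇒ (A; A:clear, B:clear)
t=4 Suck ⇒ (A; A:clear, B:clear)
t=5 Right ⇒ (B; A:clear, B:clear)
t=6 Suck ⇒ (B; A:clear, B:clear)
t=7 Suck ⇒ (B; A:clear, B:clear)

(B; A:clear, B:clear)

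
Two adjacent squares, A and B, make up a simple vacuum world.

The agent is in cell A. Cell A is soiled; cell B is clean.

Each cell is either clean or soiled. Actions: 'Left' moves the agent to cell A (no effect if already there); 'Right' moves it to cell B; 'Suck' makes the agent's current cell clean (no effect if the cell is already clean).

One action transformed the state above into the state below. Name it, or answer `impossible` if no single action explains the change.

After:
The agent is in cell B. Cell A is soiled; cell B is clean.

Right

try  Left: <A|soiled|clean>
try Right: <B|soiled|clean>  ← match
try  Suck: <A|clean|clean>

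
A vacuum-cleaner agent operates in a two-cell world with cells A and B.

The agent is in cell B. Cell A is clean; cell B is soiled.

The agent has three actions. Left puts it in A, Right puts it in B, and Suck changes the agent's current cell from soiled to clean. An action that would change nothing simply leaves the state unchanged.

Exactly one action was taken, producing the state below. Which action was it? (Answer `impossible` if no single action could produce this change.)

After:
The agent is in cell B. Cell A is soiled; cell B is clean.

impossible

try  Left: loc=A A=clean B=soiled
try Right: loc=B A=clean B=soiled
try  Suck: loc=B A=clean B=clean
no single action produces the after-state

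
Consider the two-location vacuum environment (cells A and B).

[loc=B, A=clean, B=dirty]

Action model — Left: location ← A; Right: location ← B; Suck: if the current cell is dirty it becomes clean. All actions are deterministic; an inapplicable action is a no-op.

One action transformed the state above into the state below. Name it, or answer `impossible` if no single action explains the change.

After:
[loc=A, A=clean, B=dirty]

Left

try  Left: (A; A:clean, B:dirty)  ← match
try Right: (B; A:clean, B:dirty)
try  Suck: (B; A:clean, B:clean)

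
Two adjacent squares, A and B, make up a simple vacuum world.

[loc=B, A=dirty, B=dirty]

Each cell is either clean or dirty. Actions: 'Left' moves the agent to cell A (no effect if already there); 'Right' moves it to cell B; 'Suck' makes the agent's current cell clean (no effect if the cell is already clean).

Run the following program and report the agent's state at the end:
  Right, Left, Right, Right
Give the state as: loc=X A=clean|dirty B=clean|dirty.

step 1/4 (Right): loc=B A=dirty B=dirty
step 2/4 (Left): loc=A A=dirty B=dirty
step 3/4 (Right): loc=B A=dirty B=dirty
step 4/4 (Right): loc=B A=dirty B=dirty

loc=B A=dirty B=dirty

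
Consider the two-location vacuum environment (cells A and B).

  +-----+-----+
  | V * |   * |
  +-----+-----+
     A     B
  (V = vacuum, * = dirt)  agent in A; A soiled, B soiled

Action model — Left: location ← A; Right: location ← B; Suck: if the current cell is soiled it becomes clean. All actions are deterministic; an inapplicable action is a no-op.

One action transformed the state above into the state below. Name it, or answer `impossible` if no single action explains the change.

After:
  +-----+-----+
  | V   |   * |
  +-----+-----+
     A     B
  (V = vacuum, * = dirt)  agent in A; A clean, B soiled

try  Left: in A — A soiled, B soiled
try Right: in B — A soiled, B soiled
try  Suck: in A — A clean, B soiled  ← match

Suck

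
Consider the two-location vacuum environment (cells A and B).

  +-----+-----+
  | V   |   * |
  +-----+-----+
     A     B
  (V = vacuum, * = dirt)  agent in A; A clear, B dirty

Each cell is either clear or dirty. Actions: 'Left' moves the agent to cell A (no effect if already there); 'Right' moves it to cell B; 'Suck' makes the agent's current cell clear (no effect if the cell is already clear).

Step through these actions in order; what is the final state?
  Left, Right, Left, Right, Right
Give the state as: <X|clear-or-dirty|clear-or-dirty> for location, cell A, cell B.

<B|clear|dirty>

Left (#1): <A|clear|dirty>
Right (#2): <B|clear|dirty>
Left (#3): <A|clear|dirty>
Right (#4): <B|clear|dirty>
Right (#5): <B|clear|dirty>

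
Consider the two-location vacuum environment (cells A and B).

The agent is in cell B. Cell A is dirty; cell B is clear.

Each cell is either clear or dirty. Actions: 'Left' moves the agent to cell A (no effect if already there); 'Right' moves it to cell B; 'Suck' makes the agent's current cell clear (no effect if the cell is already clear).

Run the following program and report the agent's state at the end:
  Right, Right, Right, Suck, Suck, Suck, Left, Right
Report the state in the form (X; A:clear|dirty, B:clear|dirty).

(B; A:dirty, B:clear)

[1] after Right: (B; A:dirty, B:clear)
[2] after Right: (B; A:dirty, B:clear)
[3] after Right: (B; A:dirty, B:clear)
[4] after Suck: (B; A:dirty, B:clear)
[5] after Suck: (B; A:dirty, B:clear)
[6] after Suck: (B; A:dirty, B:clear)
[7] after Left: (A; A:dirty, B:clear)
[8] after Right: (B; A:dirty, B:clear)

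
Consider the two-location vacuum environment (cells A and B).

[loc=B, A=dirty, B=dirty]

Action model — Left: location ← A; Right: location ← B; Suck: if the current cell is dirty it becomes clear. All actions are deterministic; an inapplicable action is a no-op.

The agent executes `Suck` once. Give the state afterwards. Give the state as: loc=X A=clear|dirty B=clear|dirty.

loc=B A=dirty B=clear

start: loc=B A=dirty B=dirty
[1] after Suck: loc=B A=dirty B=clear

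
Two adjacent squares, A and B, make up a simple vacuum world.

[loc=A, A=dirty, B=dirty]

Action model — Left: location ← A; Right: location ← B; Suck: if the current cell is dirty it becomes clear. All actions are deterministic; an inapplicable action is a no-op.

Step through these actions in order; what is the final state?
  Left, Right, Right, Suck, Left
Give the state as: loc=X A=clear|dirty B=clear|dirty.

t=1 Left ⇒ loc=A A=dirty B=dirty
t=2 Right ⇒ loc=B A=dirty B=dirty
t=3 Right ⇒ loc=B A=dirty B=dirty
t=4 Suck ⇒ loc=B A=dirty B=clear
t=5 Left ⇒ loc=A A=dirty B=clear

loc=A A=dirty B=clear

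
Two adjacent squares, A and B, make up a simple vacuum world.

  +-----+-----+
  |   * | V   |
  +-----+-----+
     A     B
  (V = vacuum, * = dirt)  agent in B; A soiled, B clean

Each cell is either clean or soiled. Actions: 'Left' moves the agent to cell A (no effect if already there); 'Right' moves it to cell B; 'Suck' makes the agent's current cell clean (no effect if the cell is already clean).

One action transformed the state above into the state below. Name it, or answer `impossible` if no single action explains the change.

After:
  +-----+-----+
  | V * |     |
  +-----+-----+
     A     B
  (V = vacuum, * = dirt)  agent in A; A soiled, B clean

Left

try  Left: in A — A soiled, B clean  ← match
try Right: in B — A soiled, B clean
try  Suck: in B — A soiled, B clean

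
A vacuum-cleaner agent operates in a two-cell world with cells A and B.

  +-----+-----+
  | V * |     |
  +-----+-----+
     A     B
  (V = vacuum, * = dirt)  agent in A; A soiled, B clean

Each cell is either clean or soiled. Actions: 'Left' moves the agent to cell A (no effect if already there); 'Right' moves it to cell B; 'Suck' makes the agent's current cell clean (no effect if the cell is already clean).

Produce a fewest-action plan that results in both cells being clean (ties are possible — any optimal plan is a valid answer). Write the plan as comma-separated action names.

Suck

step 1/1 (Suck): <A|clean|clean>
min 1: A is soiled, one Suck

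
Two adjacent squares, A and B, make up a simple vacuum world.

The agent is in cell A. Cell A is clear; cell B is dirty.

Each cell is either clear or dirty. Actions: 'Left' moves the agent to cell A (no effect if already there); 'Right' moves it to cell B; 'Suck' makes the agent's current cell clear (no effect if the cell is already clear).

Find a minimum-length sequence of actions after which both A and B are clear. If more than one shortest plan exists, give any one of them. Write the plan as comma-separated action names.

Right, Suck

Right (#1): loc=B A=clear B=dirty
Suck (#2): loc=B A=clear B=clear
min 2: go B then Suck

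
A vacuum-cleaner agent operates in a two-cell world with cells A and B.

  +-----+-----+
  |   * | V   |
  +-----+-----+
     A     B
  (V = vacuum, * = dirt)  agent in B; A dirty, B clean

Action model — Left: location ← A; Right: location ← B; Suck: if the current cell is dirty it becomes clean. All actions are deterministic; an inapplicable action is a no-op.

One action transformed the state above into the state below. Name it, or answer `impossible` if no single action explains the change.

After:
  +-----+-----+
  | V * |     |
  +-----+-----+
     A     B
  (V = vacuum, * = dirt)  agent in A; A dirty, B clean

Left

try  Left: in A — A dirty, B clean  ← match
try Right: in B — A dirty, B clean
try  Suck: in B — A dirty, B clean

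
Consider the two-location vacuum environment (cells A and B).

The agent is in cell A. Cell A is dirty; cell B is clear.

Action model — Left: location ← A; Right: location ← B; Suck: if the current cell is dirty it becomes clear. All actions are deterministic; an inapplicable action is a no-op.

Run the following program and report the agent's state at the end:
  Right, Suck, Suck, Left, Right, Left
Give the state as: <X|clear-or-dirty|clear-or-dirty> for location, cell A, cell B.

Right (#1): <B|dirty|clear>
Suck (#2): <B|dirty|clear>
Suck (#3): <B|dirty|clear>
Left (#4): <A|dirty|clear>
Right (#5): <B|dirty|clear>
Left (#6): <A|dirty|clear>

<A|dirty|clear>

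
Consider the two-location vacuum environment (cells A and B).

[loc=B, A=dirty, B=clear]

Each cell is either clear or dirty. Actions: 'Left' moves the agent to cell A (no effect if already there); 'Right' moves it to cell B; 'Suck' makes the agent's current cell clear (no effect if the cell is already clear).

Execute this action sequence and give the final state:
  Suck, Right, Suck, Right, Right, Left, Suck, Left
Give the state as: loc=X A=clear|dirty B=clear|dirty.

1) do Suck; now loc=B A=dirty B=clear
2) do Right; now loc=B A=dirty B=clear
3) do Suck; now loc=B A=dirty B=clear
4) do Right; now loc=B A=dirty B=clear
5) do Right; now loc=B A=dirty B=clear
6) do Left; now loc=A A=dirty B=clear
7) do Suck; now loc=A A=clear B=clear
8) do Left; now loc=A A=clear B=clear

loc=A A=clear B=clear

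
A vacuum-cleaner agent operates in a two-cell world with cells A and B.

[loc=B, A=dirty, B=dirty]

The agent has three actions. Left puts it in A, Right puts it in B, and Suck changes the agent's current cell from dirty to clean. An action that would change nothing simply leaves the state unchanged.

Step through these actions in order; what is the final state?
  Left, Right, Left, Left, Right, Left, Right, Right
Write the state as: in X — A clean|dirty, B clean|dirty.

Left (#1): in A — A dirty, B dirty
Right (#2): in B — A dirty, B dirty
Left (#3): in A — A dirty, B dirty
Left (#4): in A — A dirty, B dirty
Right (#5): in B — A dirty, B dirty
Left (#6): in A — A dirty, B dirty
Right (#7): in B — A dirty, B dirty
Right (#8): in B — A dirty, B dirty

in B — A dirty, B dirty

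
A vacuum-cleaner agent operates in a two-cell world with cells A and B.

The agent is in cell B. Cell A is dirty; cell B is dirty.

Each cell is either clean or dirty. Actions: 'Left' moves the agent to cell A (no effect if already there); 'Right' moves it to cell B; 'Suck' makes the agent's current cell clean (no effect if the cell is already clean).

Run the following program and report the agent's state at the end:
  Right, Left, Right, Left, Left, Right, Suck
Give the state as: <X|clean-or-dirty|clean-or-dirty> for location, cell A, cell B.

step 1/7 (Right): <B|dirty|dirty>
step 2/7 (Left): <A|dirty|dirty>
step 3/7 (Right): <B|dirty|dirty>
step 4/7 (Left): <A|dirty|dirty>
step 5/7 (Left): <A|dirty|dirty>
step 6/7 (Right): <B|dirty|dirty>
step 7/7 (Suck): <B|dirty|clean>

<B|dirty|clean>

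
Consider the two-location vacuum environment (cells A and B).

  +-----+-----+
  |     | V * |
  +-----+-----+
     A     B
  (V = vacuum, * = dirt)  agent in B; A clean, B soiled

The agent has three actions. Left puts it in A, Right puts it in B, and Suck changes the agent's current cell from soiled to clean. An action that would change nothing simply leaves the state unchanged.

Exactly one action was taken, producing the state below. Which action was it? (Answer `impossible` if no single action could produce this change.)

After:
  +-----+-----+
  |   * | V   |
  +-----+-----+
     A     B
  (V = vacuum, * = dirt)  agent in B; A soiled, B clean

try  Left: loc=A A=clean B=soiled
try Right: loc=B A=clean B=soiled
try  Suck: loc=B A=clean B=clean
no single action produces the after-state

impossible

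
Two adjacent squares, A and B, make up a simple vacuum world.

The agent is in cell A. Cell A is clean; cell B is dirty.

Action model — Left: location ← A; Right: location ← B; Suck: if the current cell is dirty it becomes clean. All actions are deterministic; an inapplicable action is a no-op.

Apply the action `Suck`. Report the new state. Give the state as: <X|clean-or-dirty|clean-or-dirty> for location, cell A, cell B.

<A|clean|dirty>

start: <A|clean|dirty>
t=1 Suck ⇒ <A|clean|dirty>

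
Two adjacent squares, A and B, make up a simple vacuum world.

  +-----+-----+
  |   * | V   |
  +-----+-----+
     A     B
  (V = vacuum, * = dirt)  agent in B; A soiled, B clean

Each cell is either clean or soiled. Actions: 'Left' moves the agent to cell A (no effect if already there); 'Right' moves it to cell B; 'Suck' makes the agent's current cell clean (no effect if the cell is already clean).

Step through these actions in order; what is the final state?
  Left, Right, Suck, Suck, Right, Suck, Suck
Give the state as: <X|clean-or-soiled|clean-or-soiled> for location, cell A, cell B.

t=1 Left ⇒ <A|soiled|clean>
t=2 Right ⇒ <B|soiled|clean>
t=3 Suck ⇒ <B|soiled|clean>
t=4 Suck ⇒ <B|soiled|clean>
t=5 Right ⇒ <B|soiled|clean>
t=6 Suck ⇒ <B|soiled|clean>
t=7 Suck ⇒ <B|soiled|clean>

<B|soiled|clean>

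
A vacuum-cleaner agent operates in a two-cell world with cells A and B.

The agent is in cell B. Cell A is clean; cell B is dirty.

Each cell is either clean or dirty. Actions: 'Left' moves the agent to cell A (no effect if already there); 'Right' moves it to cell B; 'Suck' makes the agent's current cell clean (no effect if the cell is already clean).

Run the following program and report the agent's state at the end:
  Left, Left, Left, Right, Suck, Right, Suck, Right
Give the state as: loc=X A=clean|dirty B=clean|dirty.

Left (#1): loc=A A=clean B=dirty
Left (#2): loc=A A=clean B=dirty
Left (#3): loc=A A=clean B=dirty
Right (#4): loc=B A=clean B=dirty
Suck (#5): loc=B A=clean B=clean
Right (#6): loc=B A=clean B=clean
Suck (#7): loc=B A=clean B=clean
Right (#8): loc=B A=clean B=clean

loc=B A=clean B=clean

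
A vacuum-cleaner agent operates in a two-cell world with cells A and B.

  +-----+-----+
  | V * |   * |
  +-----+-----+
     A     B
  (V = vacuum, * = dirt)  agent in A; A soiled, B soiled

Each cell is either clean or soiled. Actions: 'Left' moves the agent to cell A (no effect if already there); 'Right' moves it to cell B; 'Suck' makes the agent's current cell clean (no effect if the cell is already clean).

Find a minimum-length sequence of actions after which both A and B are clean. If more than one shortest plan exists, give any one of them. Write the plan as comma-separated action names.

1. Suck → <A|clean|soiled>
2. Right → <B|clean|soiled>
3. Suck → <B|clean|clean>
min 3: Suck A + move + Suck B

Suck, Right, Suck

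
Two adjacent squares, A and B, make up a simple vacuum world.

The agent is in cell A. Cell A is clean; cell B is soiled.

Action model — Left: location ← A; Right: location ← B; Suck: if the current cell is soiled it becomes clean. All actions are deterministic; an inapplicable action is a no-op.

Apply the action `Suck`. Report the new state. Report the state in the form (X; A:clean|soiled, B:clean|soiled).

start: (A; A:clean, B:soiled)
step 1/1 (Suck): (A; A:clean, B:soiled)

(A; A:clean, B:soiled)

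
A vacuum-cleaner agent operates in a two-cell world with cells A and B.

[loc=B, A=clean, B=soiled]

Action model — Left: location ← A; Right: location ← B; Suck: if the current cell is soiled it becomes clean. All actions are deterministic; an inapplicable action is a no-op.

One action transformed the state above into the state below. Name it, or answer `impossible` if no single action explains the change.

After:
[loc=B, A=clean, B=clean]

try  Left: in A — A clean, B soiled
try Right: in B — A clean, B soiled
try  Suck: in B — A clean, B clean  ← match

Suck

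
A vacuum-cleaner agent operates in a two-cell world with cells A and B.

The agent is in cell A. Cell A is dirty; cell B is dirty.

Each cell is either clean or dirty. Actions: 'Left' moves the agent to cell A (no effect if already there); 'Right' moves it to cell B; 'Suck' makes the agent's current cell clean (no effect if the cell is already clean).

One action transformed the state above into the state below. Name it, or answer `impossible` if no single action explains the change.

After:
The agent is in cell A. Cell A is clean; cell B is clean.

impossible

try  Left: <A|dirty|dirty>
try Right: <B|dirty|dirty>
try  Suck: <A|clean|dirty>
no single action produces the after-state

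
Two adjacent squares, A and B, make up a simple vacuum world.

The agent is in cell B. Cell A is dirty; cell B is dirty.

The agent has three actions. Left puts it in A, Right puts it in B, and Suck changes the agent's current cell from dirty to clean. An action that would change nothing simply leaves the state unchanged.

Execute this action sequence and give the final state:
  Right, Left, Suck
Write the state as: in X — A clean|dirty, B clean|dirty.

in A — A clean, B dirty

t=1 Right ⇒ in B — A dirty, B dirty
t=2 Left ⇒ in A — A dirty, B dirty
t=3 Suck ⇒ in A — A clean, B dirty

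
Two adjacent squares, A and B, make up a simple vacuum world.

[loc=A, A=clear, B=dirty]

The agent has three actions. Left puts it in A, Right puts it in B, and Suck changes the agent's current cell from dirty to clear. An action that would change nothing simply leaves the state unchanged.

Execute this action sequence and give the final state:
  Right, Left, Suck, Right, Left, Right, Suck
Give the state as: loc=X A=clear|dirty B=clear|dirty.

1. Right → loc=B A=clear B=dirty
2. Left → loc=A A=clear B=dirty
3. Suck → loc=A A=clear B=dirty
4. Right → loc=B A=clear B=dirty
5. Left → loc=A A=clear B=dirty
6. Right → loc=B A=clear B=dirty
7. Suck → loc=B A=clear B=clear

loc=B A=clear B=clear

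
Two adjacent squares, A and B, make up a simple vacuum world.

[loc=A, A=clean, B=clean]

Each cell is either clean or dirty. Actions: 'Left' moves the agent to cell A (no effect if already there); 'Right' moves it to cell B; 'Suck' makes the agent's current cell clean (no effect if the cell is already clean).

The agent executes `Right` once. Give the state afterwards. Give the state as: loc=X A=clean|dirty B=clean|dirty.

loc=B A=clean B=clean

start: loc=A A=clean B=clean
Right (#1): loc=B A=clean B=clean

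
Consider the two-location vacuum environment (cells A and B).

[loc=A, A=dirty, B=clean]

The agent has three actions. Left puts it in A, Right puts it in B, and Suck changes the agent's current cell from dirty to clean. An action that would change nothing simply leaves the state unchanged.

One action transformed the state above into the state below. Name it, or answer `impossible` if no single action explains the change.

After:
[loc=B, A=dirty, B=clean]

try  Left: <A|dirty|clean>
try Right: <B|dirty|clean>  ← match
try  Suck: <A|clean|clean>

Right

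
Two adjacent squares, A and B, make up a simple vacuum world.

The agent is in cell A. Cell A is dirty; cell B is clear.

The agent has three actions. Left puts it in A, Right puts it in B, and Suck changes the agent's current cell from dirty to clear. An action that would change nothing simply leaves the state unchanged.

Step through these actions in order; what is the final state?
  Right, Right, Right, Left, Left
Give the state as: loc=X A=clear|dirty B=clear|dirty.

loc=A A=dirty B=clear

step 1/5 (Right): loc=B A=dirty B=clear
step 2/5 (Right): loc=B A=dirty B=clear
step 3/5 (Right): loc=B A=dirty B=clear
step 4/5 (Left): loc=A A=dirty B=clear
step 5/5 (Left): loc=A A=dirty B=clear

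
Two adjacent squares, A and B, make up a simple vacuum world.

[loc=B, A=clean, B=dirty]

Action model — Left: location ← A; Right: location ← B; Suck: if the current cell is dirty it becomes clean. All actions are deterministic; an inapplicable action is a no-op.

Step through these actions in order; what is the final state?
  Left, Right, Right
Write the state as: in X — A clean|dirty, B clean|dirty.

in B — A clean, B dirty

1) do Left; now in A — A clean, B dirty
2) do Right; now in B — A clean, B dirty
3) do Right; now in B — A clean, B dirty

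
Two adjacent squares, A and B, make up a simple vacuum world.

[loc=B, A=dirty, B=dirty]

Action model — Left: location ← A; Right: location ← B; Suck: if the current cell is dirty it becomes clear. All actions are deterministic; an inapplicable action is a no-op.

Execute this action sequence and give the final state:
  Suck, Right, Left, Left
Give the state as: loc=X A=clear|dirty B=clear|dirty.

loc=A A=dirty B=clear

step 1/4 (Suck): loc=B A=dirty B=clear
step 2/4 (Right): loc=B A=dirty B=clear
step 3/4 (Left): loc=A A=dirty B=clear
step 4/4 (Left): loc=A A=dirty B=clear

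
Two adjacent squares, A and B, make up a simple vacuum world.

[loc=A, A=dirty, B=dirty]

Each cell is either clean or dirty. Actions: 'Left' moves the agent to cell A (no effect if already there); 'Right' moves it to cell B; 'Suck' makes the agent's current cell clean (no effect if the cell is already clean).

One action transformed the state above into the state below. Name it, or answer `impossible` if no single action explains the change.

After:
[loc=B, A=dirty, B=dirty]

Right

try  Left: in A — A dirty, B dirty
try Right: in B — A dirty, B dirty  ← match
try  Suck: in A — A clean, B dirty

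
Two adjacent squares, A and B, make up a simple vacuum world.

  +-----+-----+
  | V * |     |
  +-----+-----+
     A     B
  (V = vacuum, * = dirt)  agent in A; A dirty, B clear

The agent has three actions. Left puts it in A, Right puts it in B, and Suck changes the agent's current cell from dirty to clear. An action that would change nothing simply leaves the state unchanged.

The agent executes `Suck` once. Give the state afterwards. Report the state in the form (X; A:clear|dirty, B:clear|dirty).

(A; A:clear, B:clear)

start: (A; A:dirty, B:clear)
t=1 Suck ⇒ (A; A:clear, B:clear)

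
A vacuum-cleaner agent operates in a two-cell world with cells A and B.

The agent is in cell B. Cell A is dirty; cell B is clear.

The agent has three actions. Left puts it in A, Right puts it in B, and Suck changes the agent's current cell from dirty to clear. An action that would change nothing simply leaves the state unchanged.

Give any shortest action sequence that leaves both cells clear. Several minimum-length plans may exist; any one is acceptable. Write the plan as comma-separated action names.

Left, Suck

1. Left → (A; A:dirty, B:clear)
2. Suck → (A; A:clear, B:clear)
min 2: go A then Suck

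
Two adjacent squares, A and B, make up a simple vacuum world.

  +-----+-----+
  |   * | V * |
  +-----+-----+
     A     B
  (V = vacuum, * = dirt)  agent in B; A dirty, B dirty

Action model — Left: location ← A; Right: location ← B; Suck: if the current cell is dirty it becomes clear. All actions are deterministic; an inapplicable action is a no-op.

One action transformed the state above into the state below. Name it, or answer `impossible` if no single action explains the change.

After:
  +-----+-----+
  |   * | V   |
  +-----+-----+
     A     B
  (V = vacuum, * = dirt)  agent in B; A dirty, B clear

try  Left: (A; A:dirty, B:dirty)
try Right: (B; A:dirty, B:dirty)
try  Suck: (B; A:dirty, B:clear)  ← match

Suck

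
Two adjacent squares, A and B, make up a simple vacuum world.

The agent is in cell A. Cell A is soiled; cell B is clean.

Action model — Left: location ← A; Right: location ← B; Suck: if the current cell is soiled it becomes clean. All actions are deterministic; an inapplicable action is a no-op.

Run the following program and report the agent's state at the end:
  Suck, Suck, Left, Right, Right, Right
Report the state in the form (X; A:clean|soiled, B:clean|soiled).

(B; A:clean, B:clean)

Suck (#1): (A; A:clean, B:clean)
Suck (#2): (A; A:clean, B:clean)
Left (#3): (A; A:clean, B:clean)
Right (#4): (B; A:clean, B:clean)
Right (#5): (B; A:clean, B:clean)
Right (#6): (B; A:clean, B:clean)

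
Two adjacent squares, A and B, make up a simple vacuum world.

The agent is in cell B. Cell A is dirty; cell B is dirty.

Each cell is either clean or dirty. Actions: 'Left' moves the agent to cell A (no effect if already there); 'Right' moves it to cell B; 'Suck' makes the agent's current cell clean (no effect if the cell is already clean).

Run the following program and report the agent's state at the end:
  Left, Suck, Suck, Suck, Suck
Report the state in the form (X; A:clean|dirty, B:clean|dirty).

(A; A:clean, B:dirty)

t=1 Left ⇒ (A; A:dirty, B:dirty)
t=2 Suck ⇒ (A; A:clean, B:dirty)
t=3 Suck ⇒ (A; A:clean, B:dirty)
t=4 Suck ⇒ (A; A:clean, B:dirty)
t=5 Suck ⇒ (A; A:clean, B:dirty)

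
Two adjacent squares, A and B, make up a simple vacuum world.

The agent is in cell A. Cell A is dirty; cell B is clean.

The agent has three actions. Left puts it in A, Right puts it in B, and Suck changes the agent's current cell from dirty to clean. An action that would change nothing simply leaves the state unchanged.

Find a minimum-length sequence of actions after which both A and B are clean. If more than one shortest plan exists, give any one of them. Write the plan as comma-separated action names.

Suck

1. Suck → in A — A clean, B clean
min 1: A is dirty, one Suck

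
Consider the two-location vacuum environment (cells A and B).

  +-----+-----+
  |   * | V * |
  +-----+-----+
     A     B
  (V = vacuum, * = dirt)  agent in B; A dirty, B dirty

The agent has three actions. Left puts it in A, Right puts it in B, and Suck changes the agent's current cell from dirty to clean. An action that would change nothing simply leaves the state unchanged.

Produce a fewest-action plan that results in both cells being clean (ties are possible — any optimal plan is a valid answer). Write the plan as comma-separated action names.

step 1/3 (Suck): in B — A dirty, B clean
step 2/3 (Left): in A — A dirty, B clean
step 3/3 (Suck): in A — A clean, B clean
min 3: Suck B + move + Suck A

Suck, Left, Suck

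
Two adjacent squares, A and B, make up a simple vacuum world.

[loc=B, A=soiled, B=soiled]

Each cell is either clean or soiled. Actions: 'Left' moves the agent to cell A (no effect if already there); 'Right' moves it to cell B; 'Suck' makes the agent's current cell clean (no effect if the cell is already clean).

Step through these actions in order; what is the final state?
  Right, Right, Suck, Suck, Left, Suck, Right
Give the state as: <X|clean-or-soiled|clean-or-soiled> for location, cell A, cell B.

<B|clean|clean>

t=1 Right ⇒ <B|soiled|soiled>
t=2 Right ⇒ <B|soiled|soiled>
t=3 Suck ⇒ <B|soiled|clean>
t=4 Suck ⇒ <B|soiled|clean>
t=5 Left ⇒ <A|soiled|clean>
t=6 Suck ⇒ <A|clean|clean>
t=7 Right ⇒ <B|clean|clean>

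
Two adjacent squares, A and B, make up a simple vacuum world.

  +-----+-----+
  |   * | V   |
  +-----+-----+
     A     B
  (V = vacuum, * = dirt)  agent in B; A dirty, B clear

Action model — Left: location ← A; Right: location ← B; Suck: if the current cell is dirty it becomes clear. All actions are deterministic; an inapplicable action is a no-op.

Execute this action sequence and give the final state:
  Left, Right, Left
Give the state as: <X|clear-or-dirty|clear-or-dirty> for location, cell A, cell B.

<A|dirty|clear>

step 1/3 (Left): <A|dirty|clear>
step 2/3 (Right): <B|dirty|clear>
step 3/3 (Left): <A|dirty|clear>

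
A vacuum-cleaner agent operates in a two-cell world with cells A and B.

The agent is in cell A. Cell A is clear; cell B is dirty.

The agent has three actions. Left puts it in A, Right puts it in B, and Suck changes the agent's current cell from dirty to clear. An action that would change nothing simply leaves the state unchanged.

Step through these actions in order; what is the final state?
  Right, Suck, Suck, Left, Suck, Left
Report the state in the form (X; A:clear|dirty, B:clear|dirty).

1) do Right; now (B; A:clear, B:dirty)
2) do Suck; now (B; A:clear, B:clear)
3) do Suck; now (B; A:clear, B:clear)
4) do Left; now (A; A:clear, B:clear)
5) do Suck; now (A; A:clear, B:clear)
6) do Left; now (A; A:clear, B:clear)

(A; A:clear, B:clear)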